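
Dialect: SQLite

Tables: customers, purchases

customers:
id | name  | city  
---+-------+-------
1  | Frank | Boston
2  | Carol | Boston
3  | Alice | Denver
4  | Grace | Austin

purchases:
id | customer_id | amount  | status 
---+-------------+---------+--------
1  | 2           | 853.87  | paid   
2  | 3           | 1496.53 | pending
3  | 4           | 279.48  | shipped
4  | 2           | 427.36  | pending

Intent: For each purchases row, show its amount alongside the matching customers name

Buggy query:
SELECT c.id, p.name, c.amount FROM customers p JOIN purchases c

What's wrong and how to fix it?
Bug: Missing join condition: each purchases row is matched to all customers rows instead of just its own

Fix: Specify the join condition linking the foreign key to the parent id

Corrected query:
SELECT c.id, p.name, c.amount FROM customers p JOIN purchases c ON c.customer_id = p.id

Result:
id | name  | amount 
---+-------+--------
1  | Carol | 853.87 
2  | Alice | 1496.53
3  | Grace | 279.48 
4  | Carol | 427.36 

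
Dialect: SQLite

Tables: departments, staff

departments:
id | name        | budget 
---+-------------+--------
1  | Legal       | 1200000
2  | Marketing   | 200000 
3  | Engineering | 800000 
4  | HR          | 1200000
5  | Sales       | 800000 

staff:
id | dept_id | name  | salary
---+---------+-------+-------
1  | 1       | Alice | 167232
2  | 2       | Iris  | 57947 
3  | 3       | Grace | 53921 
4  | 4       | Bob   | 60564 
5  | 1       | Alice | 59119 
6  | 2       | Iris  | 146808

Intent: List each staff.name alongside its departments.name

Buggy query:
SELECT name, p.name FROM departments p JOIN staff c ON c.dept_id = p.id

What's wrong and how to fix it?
Bug: Both tables have a 'name' column; the unqualified reference is ambiguous

Fix: Prefix ambiguous columns with the table alias

Corrected query:
SELECT c.name, p.name FROM departments p JOIN staff c ON c.dept_id = p.id

Result:
name  | name       
------+------------
Alice | Legal      
Iris  | Marketing  
Grace | Engineering
Bob   | HR         
Alice | Legal      
Iris  | Marketing  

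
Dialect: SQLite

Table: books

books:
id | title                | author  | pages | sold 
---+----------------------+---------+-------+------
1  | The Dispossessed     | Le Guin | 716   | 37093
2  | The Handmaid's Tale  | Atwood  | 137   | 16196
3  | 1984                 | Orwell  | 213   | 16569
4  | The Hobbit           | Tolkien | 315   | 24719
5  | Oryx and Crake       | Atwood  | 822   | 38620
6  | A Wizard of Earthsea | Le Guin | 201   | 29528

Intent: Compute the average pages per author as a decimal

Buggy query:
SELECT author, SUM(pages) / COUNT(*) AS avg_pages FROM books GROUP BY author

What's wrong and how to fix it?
Bug: Both operands are integers, so '/' performs integer division and truncates

Fix: Cast one side to REAL so the division keeps the fractional part

Corrected query:
SELECT author, SUM(pages) * 1.0 / COUNT(*) AS avg_pages FROM books GROUP BY author

Result:
author  | avg_pages
--------+----------
Atwood  | 479.5    
Le Guin | 458.5    
Orwell  | 213      
Tolkien | 315      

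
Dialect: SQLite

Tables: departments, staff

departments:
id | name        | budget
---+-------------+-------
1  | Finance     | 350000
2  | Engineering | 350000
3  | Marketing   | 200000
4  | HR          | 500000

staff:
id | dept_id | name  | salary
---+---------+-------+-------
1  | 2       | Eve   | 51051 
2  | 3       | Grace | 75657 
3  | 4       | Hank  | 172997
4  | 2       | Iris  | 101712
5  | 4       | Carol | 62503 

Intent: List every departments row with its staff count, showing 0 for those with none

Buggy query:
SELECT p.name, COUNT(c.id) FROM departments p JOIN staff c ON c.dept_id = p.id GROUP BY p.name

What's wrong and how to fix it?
Bug: An inner join excludes parents with zero children

Fix: Switch to LEFT JOIN to retain unmatched parent rows

Corrected query:
SELECT p.name, COUNT(c.id) FROM departments p LEFT JOIN staff c ON c.dept_id = p.id GROUP BY p.name

Result:
name        | COUNT(c.id)
------------+------------
Engineering | 2          
Finance     | 0          
HR          | 2          
Marketing   | 1          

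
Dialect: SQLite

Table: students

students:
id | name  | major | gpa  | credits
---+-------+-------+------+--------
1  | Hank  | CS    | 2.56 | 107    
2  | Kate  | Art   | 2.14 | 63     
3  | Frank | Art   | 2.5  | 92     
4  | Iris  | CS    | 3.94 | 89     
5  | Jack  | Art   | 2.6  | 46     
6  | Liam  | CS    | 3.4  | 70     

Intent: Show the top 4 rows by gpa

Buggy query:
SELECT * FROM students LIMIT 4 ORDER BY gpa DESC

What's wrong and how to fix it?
Bug: LIMIT must come after ORDER BY

Fix: Swap the clauses: ORDER BY first, then LIMIT

Corrected query:
SELECT * FROM students ORDER BY gpa DESC LIMIT 4

Result:
id | name | major | gpa  | credits
---+------+-------+------+--------
4  | Iris | CS    | 3.94 | 89     
6  | Liam | CS    | 3.4  | 70     
5  | Jack | Art   | 2.6  | 46     
1  | Hank | CS    | 2.56 | 107    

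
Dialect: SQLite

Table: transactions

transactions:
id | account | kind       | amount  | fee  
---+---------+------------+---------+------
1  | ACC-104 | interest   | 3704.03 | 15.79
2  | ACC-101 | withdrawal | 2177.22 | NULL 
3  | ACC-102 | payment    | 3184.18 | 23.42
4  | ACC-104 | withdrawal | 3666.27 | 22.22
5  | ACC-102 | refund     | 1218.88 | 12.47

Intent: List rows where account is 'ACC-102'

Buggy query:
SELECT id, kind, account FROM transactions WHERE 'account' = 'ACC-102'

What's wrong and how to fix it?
Bug: Single quotes denote string literals in SQL; the column name is being compared as a constant string

Fix: Reference the column as account without single quotes

Corrected query:
SELECT id, kind, account FROM transactions WHERE account = 'ACC-102'

Result:
id | kind    | account
---+---------+--------
3  | payment | ACC-102
5  | refund  | ACC-102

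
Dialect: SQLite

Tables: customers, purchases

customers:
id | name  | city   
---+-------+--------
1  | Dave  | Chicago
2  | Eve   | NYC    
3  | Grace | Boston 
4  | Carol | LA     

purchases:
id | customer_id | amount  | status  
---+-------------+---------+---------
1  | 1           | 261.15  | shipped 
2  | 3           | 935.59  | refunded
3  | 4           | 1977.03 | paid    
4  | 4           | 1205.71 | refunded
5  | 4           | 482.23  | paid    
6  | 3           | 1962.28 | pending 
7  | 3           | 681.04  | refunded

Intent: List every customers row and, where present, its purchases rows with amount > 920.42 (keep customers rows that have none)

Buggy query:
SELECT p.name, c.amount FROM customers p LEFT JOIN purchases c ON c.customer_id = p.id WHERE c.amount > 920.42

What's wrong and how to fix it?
Bug: A WHERE condition on the right-hand table after LEFT JOIN drops unmatched parents

Fix: Move the right-table condition into the ON clause so unmatched parents are kept

Corrected query:
SELECT p.name, c.amount FROM customers p LEFT JOIN purchases c ON c.customer_id = p.id AND c.amount > 920.42

Result:
name  | amount 
------+--------
Dave  | NULL   
Eve   | NULL   
Grace | 935.59 
Grace | 1962.28
Carol | 1205.71
Carol | 1977.03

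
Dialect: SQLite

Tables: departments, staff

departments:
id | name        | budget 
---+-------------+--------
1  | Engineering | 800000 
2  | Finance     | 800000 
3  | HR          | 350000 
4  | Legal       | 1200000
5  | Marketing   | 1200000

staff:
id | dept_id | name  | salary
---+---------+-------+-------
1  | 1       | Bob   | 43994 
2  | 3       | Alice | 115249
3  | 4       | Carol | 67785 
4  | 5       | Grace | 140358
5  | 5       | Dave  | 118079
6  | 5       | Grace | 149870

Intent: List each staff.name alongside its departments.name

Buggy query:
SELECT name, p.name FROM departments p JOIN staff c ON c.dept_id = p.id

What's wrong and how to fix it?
Bug: 'name' exists in both joined tables, so the database can't tell which one is meant

Fix: Prefix ambiguous columns with the table alias

Corrected query:
SELECT c.name, p.name FROM departments p JOIN staff c ON c.dept_id = p.id

Result:
name  | name       
------+------------
Bob   | Engineering
Alice | HR         
Carol | Legal      
Grace | Marketing  
Dave  | Marketing  
Grace | Marketing  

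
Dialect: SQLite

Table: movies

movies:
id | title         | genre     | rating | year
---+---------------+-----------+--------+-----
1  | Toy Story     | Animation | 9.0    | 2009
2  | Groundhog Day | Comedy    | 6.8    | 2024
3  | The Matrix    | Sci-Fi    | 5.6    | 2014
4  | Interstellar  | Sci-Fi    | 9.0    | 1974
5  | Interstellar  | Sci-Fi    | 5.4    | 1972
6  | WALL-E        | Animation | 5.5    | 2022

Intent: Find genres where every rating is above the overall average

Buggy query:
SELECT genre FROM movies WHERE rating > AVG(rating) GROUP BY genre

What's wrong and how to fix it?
Bug: AVG() is an aggregate; it can't sit directly in WHERE

Fix: Compute the overall average in a scalar subquery and compare each group's MIN against it in HAVING

Corrected query:
SELECT genre FROM movies GROUP BY genre HAVING MIN(rating) > (SELECT AVG(rating) FROM movies)

Result:
(no rows)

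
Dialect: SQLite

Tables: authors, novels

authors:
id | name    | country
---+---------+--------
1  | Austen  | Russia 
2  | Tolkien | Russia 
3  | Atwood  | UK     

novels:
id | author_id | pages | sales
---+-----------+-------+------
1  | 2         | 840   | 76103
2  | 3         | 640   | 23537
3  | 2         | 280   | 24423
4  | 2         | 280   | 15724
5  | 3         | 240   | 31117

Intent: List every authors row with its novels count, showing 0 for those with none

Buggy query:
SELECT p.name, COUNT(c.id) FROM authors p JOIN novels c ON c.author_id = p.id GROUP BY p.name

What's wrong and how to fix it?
Bug: INNER JOIN drops authors rows that have no matching novels rows

Fix: Switch to LEFT JOIN to retain unmatched parent rows

Corrected query:
SELECT p.name, COUNT(c.id) FROM authors p LEFT JOIN novels c ON c.author_id = p.id GROUP BY p.name

Result:
name    | COUNT(c.id)
--------+------------
Atwood  | 2          
Austen  | 0          
Tolkien | 3          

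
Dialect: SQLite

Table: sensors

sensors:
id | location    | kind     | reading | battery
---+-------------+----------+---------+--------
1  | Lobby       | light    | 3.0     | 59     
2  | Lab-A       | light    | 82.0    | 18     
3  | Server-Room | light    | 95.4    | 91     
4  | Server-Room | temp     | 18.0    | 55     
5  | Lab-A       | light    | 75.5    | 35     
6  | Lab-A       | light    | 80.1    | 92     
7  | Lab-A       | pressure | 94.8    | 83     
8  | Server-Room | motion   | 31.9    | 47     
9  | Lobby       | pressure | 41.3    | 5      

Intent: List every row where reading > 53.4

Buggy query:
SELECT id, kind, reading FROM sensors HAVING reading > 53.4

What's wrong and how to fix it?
Bug: This is a non-aggregate query (no GROUP BY, no aggregates), so in SQLite the HAVING clause is invalid here; a row-level condition belongs in WHERE

Fix: Replace HAVING with WHERE since the condition applies to individual rows

Corrected query:
SELECT id, kind, reading FROM sensors WHERE reading > 53.4

Result:
id | kind     | reading
---+----------+--------
2  | light    | 82     
3  | light    | 95.4   
5  | light    | 75.5   
6  | light    | 80.1   
7  | pressure | 94.8   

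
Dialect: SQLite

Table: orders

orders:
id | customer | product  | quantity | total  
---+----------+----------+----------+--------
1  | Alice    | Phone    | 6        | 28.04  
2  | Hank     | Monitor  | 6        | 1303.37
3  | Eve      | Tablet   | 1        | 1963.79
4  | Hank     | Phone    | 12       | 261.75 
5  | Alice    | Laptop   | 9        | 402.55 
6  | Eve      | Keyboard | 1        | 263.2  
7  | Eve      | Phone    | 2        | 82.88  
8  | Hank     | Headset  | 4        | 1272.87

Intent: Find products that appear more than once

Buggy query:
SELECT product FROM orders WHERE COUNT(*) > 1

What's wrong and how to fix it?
Bug: COUNT(*) is an aggregate and cannot be used in WHERE

Fix: Group first, then use HAVING for the count condition

Corrected query:
SELECT product FROM orders GROUP BY product HAVING COUNT(*) > 1

Result:
product
-------
Phone  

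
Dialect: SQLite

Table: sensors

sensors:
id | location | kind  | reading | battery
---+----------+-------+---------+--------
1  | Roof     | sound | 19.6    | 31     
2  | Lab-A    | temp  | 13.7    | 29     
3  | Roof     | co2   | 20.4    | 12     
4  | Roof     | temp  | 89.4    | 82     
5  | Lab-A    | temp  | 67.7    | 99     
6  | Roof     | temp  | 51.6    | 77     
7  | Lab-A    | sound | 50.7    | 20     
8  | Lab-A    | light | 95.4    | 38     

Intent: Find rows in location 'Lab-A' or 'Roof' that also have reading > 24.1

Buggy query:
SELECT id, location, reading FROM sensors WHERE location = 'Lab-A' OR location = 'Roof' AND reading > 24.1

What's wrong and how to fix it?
Bug: AND binds tighter than OR, so this parses as location = 'Lab-A' OR (location = 'Roof' AND reading > 24.1)

Fix: Add parentheses around the OR so the AND applies to both alternatives

Corrected query:
SELECT id, location, reading FROM sensors WHERE (location = 'Lab-A' OR location = 'Roof') AND reading > 24.1

Result:
id | location | reading
---+----------+--------
4  | Roof     | 89.4   
5  | Lab-A    | 67.7   
6  | Roof     | 51.6   
7  | Lab-A    | 50.7   
8  | Lab-A    | 95.4   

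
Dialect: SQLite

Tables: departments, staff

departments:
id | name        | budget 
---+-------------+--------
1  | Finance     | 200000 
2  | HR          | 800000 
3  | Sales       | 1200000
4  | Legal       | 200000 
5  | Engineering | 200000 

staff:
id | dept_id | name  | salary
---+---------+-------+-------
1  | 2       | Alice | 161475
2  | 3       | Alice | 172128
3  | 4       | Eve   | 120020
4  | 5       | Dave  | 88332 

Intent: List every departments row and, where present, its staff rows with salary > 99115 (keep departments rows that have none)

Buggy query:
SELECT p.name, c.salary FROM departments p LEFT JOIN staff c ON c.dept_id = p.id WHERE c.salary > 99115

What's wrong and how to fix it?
Bug: A WHERE condition on the right-hand table after LEFT JOIN drops unmatched parents

Fix: Put 'c.salary > 99115' in the JOIN's ON clause instead of WHERE

Corrected query:
SELECT p.name, c.salary FROM departments p LEFT JOIN staff c ON c.dept_id = p.id AND c.salary > 99115

Result:
name        | salary
------------+-------
Finance     | NULL  
HR          | 161475
Sales       | 172128
Legal       | 120020
Engineering | NULL  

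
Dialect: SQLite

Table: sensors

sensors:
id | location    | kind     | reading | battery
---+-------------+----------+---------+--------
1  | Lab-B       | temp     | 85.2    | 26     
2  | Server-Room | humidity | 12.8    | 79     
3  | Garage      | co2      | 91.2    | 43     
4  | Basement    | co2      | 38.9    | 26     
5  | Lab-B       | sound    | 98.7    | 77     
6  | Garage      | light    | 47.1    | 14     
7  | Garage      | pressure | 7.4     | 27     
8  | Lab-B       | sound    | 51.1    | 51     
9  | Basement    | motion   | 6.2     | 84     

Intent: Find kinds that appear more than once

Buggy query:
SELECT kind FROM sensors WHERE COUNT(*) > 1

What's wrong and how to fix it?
Bug: WHERE can't reference COUNT(*); aggregates are computed after WHERE

Fix: Group first, then use HAVING for the count condition

Corrected query:
SELECT kind FROM sensors GROUP BY kind HAVING COUNT(*) > 1

Result:
kind 
-----
co2  
sound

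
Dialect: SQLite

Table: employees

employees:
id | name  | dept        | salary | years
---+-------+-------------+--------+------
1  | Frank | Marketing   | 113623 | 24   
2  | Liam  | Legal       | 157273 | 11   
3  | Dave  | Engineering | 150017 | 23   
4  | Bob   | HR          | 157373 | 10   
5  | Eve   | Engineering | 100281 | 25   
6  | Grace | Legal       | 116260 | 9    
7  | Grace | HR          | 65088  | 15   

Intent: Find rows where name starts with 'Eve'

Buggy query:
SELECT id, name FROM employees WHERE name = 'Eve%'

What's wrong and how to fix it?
Bug: Wildcards only work with LIKE; '=' treats '%' as a literal character

Fix: Use LIKE for wildcard pattern matching

Corrected query:
SELECT id, name FROM employees WHERE name LIKE 'Eve%'

Result:
id | name
---+-----
5  | Eve 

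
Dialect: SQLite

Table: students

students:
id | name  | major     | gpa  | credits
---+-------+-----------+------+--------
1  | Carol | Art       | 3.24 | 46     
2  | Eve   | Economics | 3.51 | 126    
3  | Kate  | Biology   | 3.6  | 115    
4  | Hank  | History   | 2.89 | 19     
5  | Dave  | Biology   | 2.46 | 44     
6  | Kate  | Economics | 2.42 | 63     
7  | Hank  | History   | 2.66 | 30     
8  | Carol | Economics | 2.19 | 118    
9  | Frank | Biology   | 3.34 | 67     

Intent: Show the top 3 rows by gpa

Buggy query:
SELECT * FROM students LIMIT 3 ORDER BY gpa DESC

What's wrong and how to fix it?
Bug: LIMIT must come after ORDER BY

Fix: Swap the clauses: ORDER BY first, then LIMIT

Corrected query:
SELECT * FROM students ORDER BY gpa DESC LIMIT 3

Result:
id | name  | major     | gpa  | credits
---+-------+-----------+------+--------
3  | Kate  | Biology   | 3.6  | 115    
2  | Eve   | Economics | 3.51 | 126    
9  | Frank | Biology   | 3.34 | 67     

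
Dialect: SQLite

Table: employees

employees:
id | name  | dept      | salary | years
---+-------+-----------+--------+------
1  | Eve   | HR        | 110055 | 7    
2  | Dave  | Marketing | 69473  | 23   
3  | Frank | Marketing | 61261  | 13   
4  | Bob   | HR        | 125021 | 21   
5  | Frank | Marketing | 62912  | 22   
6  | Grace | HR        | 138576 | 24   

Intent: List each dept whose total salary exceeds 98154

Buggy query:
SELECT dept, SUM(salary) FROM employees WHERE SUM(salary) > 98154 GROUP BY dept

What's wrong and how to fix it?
Bug: SUM(salary) is an aggregate, but WHERE filters rows before aggregation

Fix: Move the aggregate condition to a HAVING clause

Corrected query:
SELECT dept, SUM(salary) FROM employees GROUP BY dept HAVING SUM(salary) > 98154

Result:
dept      | SUM(salary)
----------+------------
HR        | 373652     
Marketing | 193646     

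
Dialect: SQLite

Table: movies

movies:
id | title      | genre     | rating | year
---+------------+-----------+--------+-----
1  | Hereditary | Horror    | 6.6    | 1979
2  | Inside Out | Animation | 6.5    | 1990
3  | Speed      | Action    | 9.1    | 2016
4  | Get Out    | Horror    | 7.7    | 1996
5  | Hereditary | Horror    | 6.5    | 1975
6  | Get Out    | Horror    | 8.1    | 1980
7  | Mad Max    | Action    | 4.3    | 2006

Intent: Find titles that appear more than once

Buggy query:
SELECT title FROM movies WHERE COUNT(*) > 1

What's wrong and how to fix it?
Bug: COUNT(*) is an aggregate and cannot be used in WHERE

Fix: Group first, then use HAVING for the count condition

Corrected query:
SELECT title FROM movies GROUP BY title HAVING COUNT(*) > 1

Result:
title     
----------
Get Out   
Hereditary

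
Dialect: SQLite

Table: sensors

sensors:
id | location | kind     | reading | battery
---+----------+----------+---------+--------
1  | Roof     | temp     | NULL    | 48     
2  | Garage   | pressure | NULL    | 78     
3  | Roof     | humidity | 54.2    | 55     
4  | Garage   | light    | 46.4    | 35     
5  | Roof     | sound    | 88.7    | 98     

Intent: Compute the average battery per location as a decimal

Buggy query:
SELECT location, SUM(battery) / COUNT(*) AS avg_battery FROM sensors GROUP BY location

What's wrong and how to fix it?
Bug: Both operands are integers, so '/' performs integer division and truncates

Fix: Cast one side to REAL so the division keeps the fractional part

Corrected query:
SELECT location, SUM(battery) * 1.0 / COUNT(*) AS avg_battery FROM sensors GROUP BY location

Result:
location | avg_battery
---------+------------
Garage   | 56.5       
Roof     | 67         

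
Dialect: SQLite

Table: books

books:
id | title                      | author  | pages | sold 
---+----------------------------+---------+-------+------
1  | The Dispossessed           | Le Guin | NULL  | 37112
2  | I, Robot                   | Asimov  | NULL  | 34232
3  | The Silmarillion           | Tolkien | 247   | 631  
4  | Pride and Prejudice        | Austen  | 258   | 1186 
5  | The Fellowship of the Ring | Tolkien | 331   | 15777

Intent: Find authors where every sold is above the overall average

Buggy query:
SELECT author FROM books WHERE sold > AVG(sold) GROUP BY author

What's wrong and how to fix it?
Bug: AVG() is an aggregate; it can't sit directly in WHERE

Fix: Use a subquery for AVG and a HAVING MIN(...) filter so the condition holds for every row in the group

Corrected query:
SELECT author FROM books GROUP BY author HAVING MIN(sold) > (SELECT AVG(sold) FROM books)

Result:
author 
-------
Asimov 
Le Guin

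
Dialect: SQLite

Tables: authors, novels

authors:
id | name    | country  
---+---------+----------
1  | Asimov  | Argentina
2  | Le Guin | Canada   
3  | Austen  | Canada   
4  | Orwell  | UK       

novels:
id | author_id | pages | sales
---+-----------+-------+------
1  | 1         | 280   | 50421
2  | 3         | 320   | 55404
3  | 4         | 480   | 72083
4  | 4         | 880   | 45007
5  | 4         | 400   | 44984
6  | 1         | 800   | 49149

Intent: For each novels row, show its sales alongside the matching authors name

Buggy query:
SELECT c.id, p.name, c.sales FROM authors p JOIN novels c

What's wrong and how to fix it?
Bug: JOIN with no ON clause produces a cartesian product; every novels row pairs with every authors row

Fix: Add ON c.author_id = p.id to the JOIN

Corrected query:
SELECT c.id, p.name, c.sales FROM authors p JOIN novels c ON c.author_id = p.id

Result:
id | name   | sales
---+--------+------
1  | Asimov | 50421
2  | Austen | 55404
3  | Orwell | 72083
4  | Orwell | 45007
5  | Orwell | 44984
6  | Asimov | 49149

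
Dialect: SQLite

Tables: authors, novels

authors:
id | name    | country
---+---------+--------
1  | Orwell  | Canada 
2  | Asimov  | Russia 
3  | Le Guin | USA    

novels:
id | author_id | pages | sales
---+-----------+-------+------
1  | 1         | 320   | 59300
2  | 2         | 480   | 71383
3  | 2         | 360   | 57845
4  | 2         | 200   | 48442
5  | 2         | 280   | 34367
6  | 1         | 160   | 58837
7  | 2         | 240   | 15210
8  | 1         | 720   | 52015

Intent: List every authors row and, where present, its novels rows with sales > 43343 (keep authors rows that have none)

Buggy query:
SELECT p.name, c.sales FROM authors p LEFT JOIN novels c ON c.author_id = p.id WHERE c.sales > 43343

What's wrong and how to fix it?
Bug: A WHERE condition on the right-hand table after LEFT JOIN drops unmatched parents

Fix: Put 'c.sales > 43343' in the JOIN's ON clause instead of WHERE

Corrected query:
SELECT p.name, c.sales FROM authors p LEFT JOIN novels c ON c.author_id = p.id AND c.sales > 43343

Result:
name    | sales
--------+------
Orwell  | 52015
Orwell  | 58837
Orwell  | 59300
Asimov  | 48442
Asimov  | 57845
Asimov  | 71383
Le Guin | NULL 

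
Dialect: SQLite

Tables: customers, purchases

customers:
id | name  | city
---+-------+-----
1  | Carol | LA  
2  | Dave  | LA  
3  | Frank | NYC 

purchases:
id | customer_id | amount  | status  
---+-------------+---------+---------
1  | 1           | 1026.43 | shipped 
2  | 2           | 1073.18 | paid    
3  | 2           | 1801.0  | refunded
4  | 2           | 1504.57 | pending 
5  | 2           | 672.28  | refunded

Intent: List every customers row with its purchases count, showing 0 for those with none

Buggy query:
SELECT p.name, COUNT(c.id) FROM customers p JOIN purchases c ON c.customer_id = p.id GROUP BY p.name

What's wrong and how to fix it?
Bug: INNER JOIN drops customers rows that have no matching purchases rows

Fix: Switch to LEFT JOIN to retain unmatched parent rows

Corrected query:
SELECT p.name, COUNT(c.id) FROM customers p LEFT JOIN purchases c ON c.customer_id = p.id GROUP BY p.name

Result:
name  | COUNT(c.id)
------+------------
Carol | 1          
Dave  | 4          
Frank | 0          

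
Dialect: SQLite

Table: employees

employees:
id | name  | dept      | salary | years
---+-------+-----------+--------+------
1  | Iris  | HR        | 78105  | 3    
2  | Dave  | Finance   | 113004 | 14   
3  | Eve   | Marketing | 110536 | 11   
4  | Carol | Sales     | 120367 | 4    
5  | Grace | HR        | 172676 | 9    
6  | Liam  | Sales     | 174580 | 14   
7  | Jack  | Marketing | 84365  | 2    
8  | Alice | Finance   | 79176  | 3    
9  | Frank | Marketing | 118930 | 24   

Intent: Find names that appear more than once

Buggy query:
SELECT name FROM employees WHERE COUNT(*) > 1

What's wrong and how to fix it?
Bug: COUNT(*) is an aggregate and cannot be used in WHERE

Fix: GROUP BY name, then filter groups with HAVING COUNT(*) > 1

Corrected query:
SELECT name FROM employees GROUP BY name HAVING COUNT(*) > 1

Result:
(no rows)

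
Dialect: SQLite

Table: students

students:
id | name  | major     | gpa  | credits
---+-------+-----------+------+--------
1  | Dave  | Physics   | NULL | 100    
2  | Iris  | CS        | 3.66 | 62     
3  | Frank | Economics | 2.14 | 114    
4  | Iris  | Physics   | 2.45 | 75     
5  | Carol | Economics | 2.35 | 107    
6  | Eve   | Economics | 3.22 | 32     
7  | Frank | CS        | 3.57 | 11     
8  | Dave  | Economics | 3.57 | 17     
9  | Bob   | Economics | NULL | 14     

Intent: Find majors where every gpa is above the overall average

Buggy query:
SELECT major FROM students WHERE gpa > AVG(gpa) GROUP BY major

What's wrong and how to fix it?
Bug: AVG() is an aggregate; it can't sit directly in WHERE

Fix: Use a subquery for AVG and a HAVING MIN(...) filter so the condition holds for every row in the group

Corrected query:
SELECT major FROM students GROUP BY major HAVING MIN(gpa) > (SELECT AVG(gpa) FROM students)

Result:
major
-----
CS   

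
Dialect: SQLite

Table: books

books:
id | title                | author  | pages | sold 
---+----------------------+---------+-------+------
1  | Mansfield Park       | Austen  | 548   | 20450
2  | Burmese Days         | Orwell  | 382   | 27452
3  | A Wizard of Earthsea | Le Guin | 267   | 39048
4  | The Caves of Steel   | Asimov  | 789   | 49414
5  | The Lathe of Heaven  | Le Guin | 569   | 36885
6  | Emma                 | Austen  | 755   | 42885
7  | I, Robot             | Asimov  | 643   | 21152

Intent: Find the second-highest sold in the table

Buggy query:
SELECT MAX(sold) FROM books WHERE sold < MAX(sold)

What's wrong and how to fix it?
Bug: MAX(sold) on the right of the comparison is an aggregate-in-WHERE error

Fix: Put the inner MAX in a scalar subquery

Corrected query:
SELECT MAX(sold) FROM books WHERE sold < (SELECT MAX(sold) FROM books)

Result:
MAX(sold)
---------
42885    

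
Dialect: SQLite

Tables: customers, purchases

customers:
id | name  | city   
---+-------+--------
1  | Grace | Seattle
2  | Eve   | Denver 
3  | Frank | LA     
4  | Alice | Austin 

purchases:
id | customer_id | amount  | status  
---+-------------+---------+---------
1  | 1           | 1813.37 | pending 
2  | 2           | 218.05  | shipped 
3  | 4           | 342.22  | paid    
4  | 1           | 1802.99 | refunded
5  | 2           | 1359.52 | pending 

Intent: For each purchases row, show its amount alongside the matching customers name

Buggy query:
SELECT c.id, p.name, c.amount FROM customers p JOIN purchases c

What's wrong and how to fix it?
Bug: Missing join condition: each purchases row is matched to all customers rows instead of just its own

Fix: Add ON c.customer_id = p.id to the JOIN

Corrected query:
SELECT c.id, p.name, c.amount FROM customers p JOIN purchases c ON c.customer_id = p.id

Result:
id | name  | amount 
---+-------+--------
1  | Grace | 1813.37
2  | Eve   | 218.05 
3  | Alice | 342.22 
4  | Grace | 1802.99
5  | Eve   | 1359.52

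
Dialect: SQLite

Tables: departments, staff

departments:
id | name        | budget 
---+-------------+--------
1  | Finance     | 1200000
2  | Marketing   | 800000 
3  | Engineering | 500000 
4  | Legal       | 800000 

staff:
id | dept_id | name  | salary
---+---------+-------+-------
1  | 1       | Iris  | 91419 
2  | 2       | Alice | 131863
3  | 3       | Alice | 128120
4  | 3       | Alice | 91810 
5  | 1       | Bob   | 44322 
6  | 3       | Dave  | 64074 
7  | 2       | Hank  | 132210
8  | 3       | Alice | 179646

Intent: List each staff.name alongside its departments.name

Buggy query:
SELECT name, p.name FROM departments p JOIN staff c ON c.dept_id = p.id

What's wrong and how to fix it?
Bug: 'name' exists in both joined tables, so the database can't tell which one is meant

Fix: Qualify the column with its table alias (c.name)

Corrected query:
SELECT c.name, p.name FROM departments p JOIN staff c ON c.dept_id = p.id

Result:
name  | name       
------+------------
Iris  | Finance    
Alice | Marketing  
Alice | Engineering
Alice | Engineering
Bob   | Finance    
Dave  | Engineering
Hank  | Marketing  
Alice | Engineering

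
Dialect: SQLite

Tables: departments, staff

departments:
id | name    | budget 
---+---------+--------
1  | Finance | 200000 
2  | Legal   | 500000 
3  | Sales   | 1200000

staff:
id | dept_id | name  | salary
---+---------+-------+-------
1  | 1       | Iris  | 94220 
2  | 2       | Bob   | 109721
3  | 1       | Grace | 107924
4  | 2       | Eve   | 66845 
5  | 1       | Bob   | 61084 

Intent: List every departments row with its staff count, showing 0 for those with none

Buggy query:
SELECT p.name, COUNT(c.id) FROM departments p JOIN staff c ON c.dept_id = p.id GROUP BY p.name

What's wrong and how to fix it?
Bug: An inner join excludes parents with zero children

Fix: Use LEFT JOIN so parents without children still appear (COUNT(c.id) gives 0)

Corrected query:
SELECT p.name, COUNT(c.id) FROM departments p LEFT JOIN staff c ON c.dept_id = p.id GROUP BY p.name

Result:
name    | COUNT(c.id)
--------+------------
Finance | 3          
Legal   | 2          
Sales   | 0          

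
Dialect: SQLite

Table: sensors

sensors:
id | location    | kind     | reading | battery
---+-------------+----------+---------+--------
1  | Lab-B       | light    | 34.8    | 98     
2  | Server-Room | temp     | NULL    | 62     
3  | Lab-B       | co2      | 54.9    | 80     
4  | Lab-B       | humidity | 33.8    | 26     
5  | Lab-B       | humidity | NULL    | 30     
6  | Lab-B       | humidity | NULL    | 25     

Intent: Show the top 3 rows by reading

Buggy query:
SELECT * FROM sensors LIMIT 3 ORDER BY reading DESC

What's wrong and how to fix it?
Bug: ORDER BY cannot follow LIMIT; LIMIT is the final clause

Fix: Swap the clauses: ORDER BY first, then LIMIT

Corrected query:
SELECT * FROM sensors ORDER BY reading DESC LIMIT 3

Result:
id | location | kind     | reading | battery
---+----------+----------+---------+--------
3  | Lab-B    | co2      | 54.9    | 80     
1  | Lab-B    | light    | 34.8    | 98     
4  | Lab-B    | humidity | 33.8    | 26     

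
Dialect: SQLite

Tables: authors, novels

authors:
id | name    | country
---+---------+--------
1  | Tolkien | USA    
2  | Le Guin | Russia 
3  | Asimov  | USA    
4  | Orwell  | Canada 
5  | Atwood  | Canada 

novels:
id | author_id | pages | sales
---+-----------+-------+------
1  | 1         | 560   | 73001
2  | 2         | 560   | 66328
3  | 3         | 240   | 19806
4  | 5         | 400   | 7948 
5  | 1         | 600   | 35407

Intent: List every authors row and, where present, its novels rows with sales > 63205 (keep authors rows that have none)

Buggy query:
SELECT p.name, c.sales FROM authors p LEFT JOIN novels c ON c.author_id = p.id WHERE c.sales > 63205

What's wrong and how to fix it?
Bug: Filtering c.sales in WHERE discards the NULL rows produced by LEFT JOIN, turning it into an inner join

Fix: Put 'c.sales > 63205' in the JOIN's ON clause instead of WHERE

Corrected query:
SELECT p.name, c.sales FROM authors p LEFT JOIN novels c ON c.author_id = p.id AND c.sales > 63205

Result:
name    | sales
--------+------
Tolkien | 73001
Le Guin | 66328
Asimov  | NULL 
Orwell  | NULL 
Atwood  | NULL 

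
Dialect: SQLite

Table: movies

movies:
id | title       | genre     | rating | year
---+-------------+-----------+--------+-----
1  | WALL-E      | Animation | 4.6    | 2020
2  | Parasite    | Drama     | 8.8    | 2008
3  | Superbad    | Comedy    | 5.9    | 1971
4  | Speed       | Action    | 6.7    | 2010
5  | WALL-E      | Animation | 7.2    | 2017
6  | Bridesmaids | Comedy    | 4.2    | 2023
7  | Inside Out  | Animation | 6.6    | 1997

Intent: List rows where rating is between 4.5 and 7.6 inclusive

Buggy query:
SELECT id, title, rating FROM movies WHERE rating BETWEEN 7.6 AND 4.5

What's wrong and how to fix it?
Bug: BETWEEN expects the lower bound first; with 7.6 AND 4.5 the range is empty

Fix: Write BETWEEN 4.5 AND 7.6

Corrected query:
SELECT id, title, rating FROM movies WHERE rating BETWEEN 4.5 AND 7.6

Result:
id | title      | rating
---+------------+-------
1  | WALL-E     | 4.6   
3  | Superbad   | 5.9   
4  | Speed      | 6.7   
5  | WALL-E     | 7.2   
7  | Inside Out | 6.6   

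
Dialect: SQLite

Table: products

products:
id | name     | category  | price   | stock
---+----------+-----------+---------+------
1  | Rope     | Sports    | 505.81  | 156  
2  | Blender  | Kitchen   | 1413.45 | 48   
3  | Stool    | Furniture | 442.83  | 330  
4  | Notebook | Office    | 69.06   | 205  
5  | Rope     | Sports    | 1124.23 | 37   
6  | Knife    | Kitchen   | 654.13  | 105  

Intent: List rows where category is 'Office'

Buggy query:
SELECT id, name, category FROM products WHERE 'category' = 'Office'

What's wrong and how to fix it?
Bug: 'category' in single quotes is a string literal, not the column; the comparison is literal-vs-literal and never true

Fix: Remove the quotes around the column name (or use double quotes for an identifier)

Corrected query:
SELECT id, name, category FROM products WHERE category = 'Office'

Result:
id | name     | category
---+----------+---------
4  | Notebook | Office  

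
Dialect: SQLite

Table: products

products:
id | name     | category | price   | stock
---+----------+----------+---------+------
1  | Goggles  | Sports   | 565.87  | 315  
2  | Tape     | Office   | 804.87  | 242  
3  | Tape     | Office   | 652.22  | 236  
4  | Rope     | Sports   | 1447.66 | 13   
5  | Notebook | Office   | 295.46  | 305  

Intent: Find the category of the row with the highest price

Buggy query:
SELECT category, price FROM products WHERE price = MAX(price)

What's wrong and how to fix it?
Bug: WHERE is evaluated per row; an aggregate over the whole table isn't defined there

Fix: Use a subquery: WHERE price = (SELECT MAX(price) FROM products)

Corrected query:
SELECT category, price FROM products WHERE price = (SELECT MAX(price) FROM products)

Result:
category | price  
---------+--------
Sports   | 1447.66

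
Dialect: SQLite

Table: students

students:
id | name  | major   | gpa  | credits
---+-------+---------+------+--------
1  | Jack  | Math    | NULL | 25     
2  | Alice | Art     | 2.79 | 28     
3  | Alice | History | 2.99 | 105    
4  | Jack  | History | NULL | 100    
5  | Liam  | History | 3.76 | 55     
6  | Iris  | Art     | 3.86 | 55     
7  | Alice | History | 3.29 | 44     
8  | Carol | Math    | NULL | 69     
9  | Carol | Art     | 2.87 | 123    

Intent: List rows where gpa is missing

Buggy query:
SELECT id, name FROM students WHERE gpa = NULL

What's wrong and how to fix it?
Bug: '= NULL' is always unknown in SQL three-valued logic, so no rows match

Fix: Replace '= NULL' with 'IS NULL'

Corrected query:
SELECT id, name FROM students WHERE gpa IS NULL

Result:
id | name 
---+------
1  | Jack 
4  | Jack 
8  | Carol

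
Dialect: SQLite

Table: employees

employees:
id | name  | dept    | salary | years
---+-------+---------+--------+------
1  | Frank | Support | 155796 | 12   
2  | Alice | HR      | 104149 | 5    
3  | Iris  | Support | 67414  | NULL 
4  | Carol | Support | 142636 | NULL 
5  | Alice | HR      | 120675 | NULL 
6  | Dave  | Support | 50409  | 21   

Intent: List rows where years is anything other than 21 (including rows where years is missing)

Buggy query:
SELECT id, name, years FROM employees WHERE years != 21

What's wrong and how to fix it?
Bug: 'years != 21' is unknown when years is NULL, so NULL rows are silently excluded

Fix: Handle NULL separately with IS NULL alongside the inequality

Corrected query:
SELECT id, name, years FROM employees WHERE years != 21 OR years IS NULL

Result:
id | name  | years
---+-------+------
1  | Frank | 12   
2  | Alice | 5    
3  | Iris  | NULL 
4  | Carol | NULL 
5  | Alice | NULL 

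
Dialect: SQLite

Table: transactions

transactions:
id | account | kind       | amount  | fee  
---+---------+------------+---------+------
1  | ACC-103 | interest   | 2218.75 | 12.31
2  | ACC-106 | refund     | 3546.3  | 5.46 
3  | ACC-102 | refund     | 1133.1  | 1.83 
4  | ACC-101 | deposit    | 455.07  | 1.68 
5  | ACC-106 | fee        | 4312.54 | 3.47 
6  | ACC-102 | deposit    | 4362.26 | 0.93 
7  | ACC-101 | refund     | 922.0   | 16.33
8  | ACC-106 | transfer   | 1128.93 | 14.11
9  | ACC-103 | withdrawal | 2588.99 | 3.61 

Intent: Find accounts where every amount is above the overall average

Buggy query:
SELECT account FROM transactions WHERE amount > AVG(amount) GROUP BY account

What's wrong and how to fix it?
Bug: WHERE evaluates per row before aggregation, so AVG() is unavailable

Fix: Use a subquery for AVG and a HAVING MIN(...) filter so the condition holds for every row in the group

Corrected query:
SELECT account FROM transactions GROUP BY account HAVING MIN(amount) > (SELECT AVG(amount) FROM transactions)

Result:
(no rows)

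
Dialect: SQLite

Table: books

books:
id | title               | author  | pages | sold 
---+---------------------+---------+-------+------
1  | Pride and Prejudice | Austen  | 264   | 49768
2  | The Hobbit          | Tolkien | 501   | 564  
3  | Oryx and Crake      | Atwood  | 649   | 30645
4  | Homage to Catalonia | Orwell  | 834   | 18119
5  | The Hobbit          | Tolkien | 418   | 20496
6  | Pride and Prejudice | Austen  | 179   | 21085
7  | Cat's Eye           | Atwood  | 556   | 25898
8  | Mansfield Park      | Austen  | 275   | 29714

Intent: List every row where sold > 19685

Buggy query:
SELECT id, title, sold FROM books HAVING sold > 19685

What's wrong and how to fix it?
Bug: This is a non-aggregate query (no GROUP BY, no aggregates), so in SQLite the HAVING clause is invalid here; a row-level condition belongs in WHERE

Fix: Use WHERE for row-level filtering

Corrected query:
SELECT id, title, sold FROM books WHERE sold > 19685

Result:
id | title               | sold 
---+---------------------+------
1  | Pride and Prejudice | 49768
3  | Oryx and Crake      | 30645
5  | The Hobbit          | 20496
6  | Pride and Prejudice | 21085
7  | Cat's Eye           | 25898
8  | Mansfield Park      | 29714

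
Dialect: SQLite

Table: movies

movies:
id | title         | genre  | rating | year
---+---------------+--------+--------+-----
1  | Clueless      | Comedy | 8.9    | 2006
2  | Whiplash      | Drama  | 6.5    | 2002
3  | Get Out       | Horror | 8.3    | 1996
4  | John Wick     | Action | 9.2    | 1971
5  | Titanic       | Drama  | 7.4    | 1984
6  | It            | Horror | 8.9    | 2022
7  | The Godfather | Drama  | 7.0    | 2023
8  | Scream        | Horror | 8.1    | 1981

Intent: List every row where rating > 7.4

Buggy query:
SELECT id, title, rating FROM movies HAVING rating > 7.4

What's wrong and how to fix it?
Bug: This is a non-aggregate query (no GROUP BY, no aggregates), so in SQLite the HAVING clause is invalid here; a row-level condition belongs in WHERE

Fix: Replace HAVING with WHERE since the condition applies to individual rows

Corrected query:
SELECT id, title, rating FROM movies WHERE rating > 7.4

Result:
id | title     | rating
---+-----------+-------
1  | Clueless  | 8.9   
3  | Get Out   | 8.3   
4  | John Wick | 9.2   
6  | It        | 8.9   
8  | Scream    | 8.1   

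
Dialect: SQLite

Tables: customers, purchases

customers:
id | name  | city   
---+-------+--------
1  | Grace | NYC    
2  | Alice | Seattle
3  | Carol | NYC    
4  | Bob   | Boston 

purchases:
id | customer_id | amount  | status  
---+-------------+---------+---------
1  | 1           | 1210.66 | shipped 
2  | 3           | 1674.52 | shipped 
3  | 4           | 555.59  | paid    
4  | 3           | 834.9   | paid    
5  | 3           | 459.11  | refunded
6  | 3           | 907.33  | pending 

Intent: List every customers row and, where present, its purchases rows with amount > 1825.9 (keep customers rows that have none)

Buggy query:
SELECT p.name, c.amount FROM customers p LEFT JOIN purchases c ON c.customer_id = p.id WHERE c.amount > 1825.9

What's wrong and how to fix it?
Bug: Filtering c.amount in WHERE discards the NULL rows produced by LEFT JOIN, turning it into an inner join

Fix: Move the right-table condition into the ON clause so unmatched parents are kept

Corrected query:
SELECT p.name, c.amount FROM customers p LEFT JOIN purchases c ON c.customer_id = p.id AND c.amount > 1825.9

Result:
name  | amount
------+-------
Grace | NULL  
Alice | NULL  
Carol | NULL  
Bob   | NULL  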